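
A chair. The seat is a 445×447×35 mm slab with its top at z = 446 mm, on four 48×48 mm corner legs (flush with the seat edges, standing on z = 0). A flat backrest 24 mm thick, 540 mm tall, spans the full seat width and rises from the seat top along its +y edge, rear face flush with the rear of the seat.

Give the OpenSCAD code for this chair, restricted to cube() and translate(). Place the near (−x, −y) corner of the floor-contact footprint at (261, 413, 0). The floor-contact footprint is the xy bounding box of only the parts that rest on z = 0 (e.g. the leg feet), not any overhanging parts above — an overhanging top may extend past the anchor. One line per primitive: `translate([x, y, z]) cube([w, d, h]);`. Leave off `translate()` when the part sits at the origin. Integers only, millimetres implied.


translate([261, 413, 411]) cube([445, 447, 35]);
translate([261, 413, 0]) cube([48, 48, 411]);
translate([658, 413, 0]) cube([48, 48, 411]);
translate([261, 812, 0]) cube([48, 48, 411]);
translate([658, 812, 0]) cube([48, 48, 411]);
translate([261, 836, 446]) cube([445, 24, 540]);


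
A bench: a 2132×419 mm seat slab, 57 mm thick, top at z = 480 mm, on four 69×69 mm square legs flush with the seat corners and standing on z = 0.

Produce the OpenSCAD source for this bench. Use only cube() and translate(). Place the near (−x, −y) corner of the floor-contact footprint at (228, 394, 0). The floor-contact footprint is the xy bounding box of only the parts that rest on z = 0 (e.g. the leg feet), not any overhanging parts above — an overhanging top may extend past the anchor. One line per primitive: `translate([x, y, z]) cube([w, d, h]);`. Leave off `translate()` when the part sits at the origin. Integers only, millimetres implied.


translate([228, 394, 423]) cube([2132, 419, 57]);
translate([228, 394, 0]) cube([69, 69, 423]);
translate([228, 744, 0]) cube([69, 69, 423]);
translate([2291, 394, 0]) cube([69, 69, 423]);
translate([2291, 744, 0]) cube([69, 69, 423]);


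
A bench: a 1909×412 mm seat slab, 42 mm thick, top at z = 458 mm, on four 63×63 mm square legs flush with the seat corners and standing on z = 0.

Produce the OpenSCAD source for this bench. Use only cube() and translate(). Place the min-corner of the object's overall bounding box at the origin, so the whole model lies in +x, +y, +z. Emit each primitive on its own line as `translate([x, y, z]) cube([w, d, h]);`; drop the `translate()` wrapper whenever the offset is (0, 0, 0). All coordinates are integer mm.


translate([0, 0, 416]) cube([1909, 412, 42]);
cube([63, 63, 416]);
translate([0, 349, 0]) cube([63, 63, 416]);
translate([1846, 0, 0]) cube([63, 63, 416]);
translate([1846, 349, 0]) cube([63, 63, 416]);


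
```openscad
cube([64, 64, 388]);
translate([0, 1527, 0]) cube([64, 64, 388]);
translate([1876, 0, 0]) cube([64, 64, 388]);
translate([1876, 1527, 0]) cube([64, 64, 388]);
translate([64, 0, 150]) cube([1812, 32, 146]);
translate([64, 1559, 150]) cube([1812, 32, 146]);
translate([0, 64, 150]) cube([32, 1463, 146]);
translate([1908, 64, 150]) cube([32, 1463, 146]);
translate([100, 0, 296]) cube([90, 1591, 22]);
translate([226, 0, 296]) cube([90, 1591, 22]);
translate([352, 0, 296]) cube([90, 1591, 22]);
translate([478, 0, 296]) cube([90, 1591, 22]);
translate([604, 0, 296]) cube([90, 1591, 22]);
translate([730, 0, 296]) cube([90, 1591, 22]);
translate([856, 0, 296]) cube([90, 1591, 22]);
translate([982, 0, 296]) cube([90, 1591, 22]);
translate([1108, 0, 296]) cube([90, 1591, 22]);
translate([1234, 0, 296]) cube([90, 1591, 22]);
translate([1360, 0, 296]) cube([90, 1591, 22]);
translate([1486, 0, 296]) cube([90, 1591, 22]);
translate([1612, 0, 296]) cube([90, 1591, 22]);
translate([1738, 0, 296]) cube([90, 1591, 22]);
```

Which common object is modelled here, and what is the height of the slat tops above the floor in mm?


A bed frame. The slat-top height is 318 mm.

Four posts, four rails, and a row of slats — a bed frame. Slats sit on the rails at z = 150 + 146 = 296; with slat thickness 22, the top is 318 mm.


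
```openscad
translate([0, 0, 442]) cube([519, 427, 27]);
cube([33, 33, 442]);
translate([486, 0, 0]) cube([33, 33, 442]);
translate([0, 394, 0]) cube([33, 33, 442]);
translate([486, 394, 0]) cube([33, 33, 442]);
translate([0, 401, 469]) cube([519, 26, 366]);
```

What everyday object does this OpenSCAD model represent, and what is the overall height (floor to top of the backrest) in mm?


A chair. The overall height is 835 mm.

A slab on four corner posts with a tall panel at the back — a chair. The seat slab sits at z = 442 with thickness 27, and the 366 mm backrest starts at the seat top, so the overall height is 442 + 27 + 366 = 835 mm.


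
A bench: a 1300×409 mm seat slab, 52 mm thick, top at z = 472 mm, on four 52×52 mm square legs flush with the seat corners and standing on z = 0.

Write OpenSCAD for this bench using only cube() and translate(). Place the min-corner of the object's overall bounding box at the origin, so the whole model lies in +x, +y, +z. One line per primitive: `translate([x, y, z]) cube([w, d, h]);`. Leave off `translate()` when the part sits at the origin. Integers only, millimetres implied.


// leg_h = 472 − 52 = 420
translate([0, 0, 420]) cube([1300, 409, 52]);
cube([52, 52, 420]);
translate([0, 357, 0]) cube([52, 52, 420]);
translate([1248, 0, 0]) cube([52, 52, 420]);
translate([1248, 357, 0]) cube([52, 52, 420]);


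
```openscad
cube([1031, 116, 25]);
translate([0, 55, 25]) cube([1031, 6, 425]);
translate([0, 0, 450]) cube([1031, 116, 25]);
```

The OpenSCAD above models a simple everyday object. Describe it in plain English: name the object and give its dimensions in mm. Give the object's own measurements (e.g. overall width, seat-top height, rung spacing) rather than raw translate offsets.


An I-beam lying along x, 1031 mm long. Overall section height 475 mm. Two flanges 116 mm wide (y) and 25 mm thick, one on the floor and one at the top; a web 6 mm thick runs between them, centred on the flange width.


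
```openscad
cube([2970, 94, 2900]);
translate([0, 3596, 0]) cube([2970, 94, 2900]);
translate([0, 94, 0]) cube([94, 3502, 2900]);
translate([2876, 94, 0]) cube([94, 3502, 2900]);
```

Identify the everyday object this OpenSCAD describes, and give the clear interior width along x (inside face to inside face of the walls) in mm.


A house (or room) frame. The interior width is 2782 mm.

Four 2900 mm walls enclosing a rectangle with no floor or roof — a room or house frame. Outside width is 2970 mm and wall thickness is 94 mm, so the interior width is 2970 − 2 × 94 = 2782 mm.


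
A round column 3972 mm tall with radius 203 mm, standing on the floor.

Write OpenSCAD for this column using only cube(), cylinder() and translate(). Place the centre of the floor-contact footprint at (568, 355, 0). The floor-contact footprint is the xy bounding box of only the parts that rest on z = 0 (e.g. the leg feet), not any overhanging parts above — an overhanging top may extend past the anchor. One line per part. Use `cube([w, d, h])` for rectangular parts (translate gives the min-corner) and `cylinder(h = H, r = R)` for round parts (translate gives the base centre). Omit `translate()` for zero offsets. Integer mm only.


translate([568, 355, 0]) cylinder(h = 3972, r = 203);


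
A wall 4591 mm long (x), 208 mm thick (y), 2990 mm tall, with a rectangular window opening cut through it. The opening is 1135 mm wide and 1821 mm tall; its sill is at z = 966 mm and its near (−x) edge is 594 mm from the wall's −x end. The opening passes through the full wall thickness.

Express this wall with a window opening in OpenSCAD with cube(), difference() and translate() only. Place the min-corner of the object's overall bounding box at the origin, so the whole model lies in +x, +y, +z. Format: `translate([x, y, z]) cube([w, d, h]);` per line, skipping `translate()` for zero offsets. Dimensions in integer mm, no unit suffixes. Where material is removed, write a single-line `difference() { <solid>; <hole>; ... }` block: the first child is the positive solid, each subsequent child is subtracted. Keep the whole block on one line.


difference() { cube([4591, 208, 2990]); translate([594, 0, 966]) cube([1135, 208, 1821]); }


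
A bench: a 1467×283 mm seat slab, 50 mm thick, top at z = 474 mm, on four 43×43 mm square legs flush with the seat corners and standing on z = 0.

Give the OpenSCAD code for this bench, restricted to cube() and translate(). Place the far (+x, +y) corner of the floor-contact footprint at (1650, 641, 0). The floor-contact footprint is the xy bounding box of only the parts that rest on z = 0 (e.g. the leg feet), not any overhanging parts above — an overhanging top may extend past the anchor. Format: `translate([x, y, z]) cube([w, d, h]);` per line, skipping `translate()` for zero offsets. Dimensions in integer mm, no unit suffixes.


translate([183, 358, 424]) cube([1467, 283, 50]);
translate([183, 358, 0]) cube([43, 43, 424]);
translate([183, 598, 0]) cube([43, 43, 424]);
translate([1607, 358, 0]) cube([43, 43, 424]);
translate([1607, 598, 0]) cube([43, 43, 424]);


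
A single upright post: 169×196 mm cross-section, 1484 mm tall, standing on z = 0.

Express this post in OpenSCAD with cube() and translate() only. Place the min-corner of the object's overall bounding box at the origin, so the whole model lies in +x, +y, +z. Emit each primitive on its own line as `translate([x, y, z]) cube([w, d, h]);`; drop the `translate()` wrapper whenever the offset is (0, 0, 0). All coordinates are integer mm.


cube([169, 196, 1484]);


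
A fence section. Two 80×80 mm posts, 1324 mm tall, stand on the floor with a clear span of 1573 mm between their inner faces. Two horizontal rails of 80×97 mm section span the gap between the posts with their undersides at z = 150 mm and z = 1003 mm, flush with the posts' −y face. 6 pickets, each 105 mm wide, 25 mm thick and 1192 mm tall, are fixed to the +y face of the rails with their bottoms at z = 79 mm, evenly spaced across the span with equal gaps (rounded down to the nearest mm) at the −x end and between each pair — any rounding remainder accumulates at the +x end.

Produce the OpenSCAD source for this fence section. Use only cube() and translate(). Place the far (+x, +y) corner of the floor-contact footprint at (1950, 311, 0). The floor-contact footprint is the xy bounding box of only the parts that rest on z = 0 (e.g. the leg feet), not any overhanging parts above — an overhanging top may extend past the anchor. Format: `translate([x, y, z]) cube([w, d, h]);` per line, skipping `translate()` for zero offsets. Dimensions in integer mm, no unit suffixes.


translate([217, 231, 0]) cube([80, 80, 1324]);
translate([1870, 231, 0]) cube([80, 80, 1324]);
translate([297, 231, 150]) cube([1573, 80, 97]);
translate([297, 231, 1003]) cube([1573, 80, 97]);
translate([431, 311, 79]) cube([105, 25, 1192]);
translate([670, 311, 79]) cube([105, 25, 1192]);
translate([909, 311, 79]) cube([105, 25, 1192]);
translate([1148, 311, 79]) cube([105, 25, 1192]);
translate([1387, 311, 79]) cube([105, 25, 1192]);
translate([1626, 311, 79]) cube([105, 25, 1192]);


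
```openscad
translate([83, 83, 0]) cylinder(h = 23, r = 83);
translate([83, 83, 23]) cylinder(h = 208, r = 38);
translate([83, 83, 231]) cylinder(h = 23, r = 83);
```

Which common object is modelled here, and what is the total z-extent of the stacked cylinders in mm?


A spool. The overall height is 254 mm.

Three coaxial cylinders, large–small–large — a spool. Two 23 mm flanges and a 208 mm core give 23 + 208 + 23 = 254 mm.


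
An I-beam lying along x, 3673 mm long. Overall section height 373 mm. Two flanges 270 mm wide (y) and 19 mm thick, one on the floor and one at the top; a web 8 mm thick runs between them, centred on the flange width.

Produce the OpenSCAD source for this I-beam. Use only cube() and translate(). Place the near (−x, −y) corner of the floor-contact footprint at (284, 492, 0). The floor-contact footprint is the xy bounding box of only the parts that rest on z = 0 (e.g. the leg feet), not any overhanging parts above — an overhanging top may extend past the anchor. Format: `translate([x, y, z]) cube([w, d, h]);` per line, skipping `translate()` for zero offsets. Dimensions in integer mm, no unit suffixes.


translate([284, 492, 0]) cube([3673, 270, 19]);
translate([284, 623, 19]) cube([3673, 8, 335]);
translate([284, 492, 354]) cube([3673, 270, 19]);


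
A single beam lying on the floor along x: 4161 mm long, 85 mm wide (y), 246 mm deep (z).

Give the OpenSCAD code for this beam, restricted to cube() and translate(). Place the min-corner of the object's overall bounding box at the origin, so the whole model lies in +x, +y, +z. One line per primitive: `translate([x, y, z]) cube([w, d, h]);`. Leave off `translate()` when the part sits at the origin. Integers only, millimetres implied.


cube([4161, 85, 246]);


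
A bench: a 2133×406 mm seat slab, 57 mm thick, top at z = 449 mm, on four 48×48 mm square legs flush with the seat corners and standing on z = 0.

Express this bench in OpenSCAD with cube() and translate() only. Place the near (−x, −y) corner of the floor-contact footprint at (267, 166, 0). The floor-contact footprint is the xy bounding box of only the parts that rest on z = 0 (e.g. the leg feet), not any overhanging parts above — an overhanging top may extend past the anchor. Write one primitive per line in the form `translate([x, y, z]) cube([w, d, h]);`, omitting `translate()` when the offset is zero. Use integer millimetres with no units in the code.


translate([267, 166, 392]) cube([2133, 406, 57]);
translate([267, 166, 0]) cube([48, 48, 392]);
translate([267, 524, 0]) cube([48, 48, 392]);
translate([2352, 166, 0]) cube([48, 48, 392]);
translate([2352, 524, 0]) cube([48, 48, 392]);


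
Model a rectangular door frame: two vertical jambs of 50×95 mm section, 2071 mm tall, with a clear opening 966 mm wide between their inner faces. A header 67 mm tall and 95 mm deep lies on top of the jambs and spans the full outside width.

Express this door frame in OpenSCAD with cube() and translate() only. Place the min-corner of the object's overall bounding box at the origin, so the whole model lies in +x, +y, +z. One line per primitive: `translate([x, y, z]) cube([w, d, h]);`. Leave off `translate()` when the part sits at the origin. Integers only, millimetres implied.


cube([50, 95, 2071]);
translate([1016, 0, 0]) cube([50, 95, 2071]);
translate([0, 0, 2071]) cube([1066, 95, 67]);


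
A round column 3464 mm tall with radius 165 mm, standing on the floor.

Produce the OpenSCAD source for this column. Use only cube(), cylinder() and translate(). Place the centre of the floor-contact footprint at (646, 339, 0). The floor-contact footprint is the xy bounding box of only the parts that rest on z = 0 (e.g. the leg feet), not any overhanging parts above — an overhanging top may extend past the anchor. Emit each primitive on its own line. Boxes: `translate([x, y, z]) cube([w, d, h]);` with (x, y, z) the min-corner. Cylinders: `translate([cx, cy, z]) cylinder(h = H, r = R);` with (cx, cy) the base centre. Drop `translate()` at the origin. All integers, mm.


translate([646, 339, 0]) cylinder(h = 3464, r = 165);


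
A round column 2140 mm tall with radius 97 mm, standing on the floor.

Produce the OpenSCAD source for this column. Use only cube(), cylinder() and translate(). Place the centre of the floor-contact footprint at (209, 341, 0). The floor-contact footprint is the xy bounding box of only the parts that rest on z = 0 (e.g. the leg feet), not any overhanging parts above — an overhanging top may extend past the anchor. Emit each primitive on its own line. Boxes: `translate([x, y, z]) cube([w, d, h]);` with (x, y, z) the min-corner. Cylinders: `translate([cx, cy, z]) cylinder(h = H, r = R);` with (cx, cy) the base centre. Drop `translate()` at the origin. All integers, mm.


translate([209, 341, 0]) cylinder(h = 2140, r = 97);


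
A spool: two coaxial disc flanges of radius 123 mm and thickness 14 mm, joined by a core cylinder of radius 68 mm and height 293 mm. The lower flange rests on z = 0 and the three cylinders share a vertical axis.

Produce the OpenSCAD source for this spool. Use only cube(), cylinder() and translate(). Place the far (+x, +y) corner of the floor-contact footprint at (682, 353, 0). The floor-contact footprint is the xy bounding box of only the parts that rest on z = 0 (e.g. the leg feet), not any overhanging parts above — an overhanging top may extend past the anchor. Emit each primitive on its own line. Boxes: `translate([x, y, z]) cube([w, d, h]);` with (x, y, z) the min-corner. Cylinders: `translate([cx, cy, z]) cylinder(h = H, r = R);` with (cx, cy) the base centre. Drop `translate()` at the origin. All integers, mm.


translate([559, 230, 0]) cylinder(h = 14, r = 123);
translate([559, 230, 14]) cylinder(h = 293, r = 68);
translate([559, 230, 307]) cylinder(h = 14, r = 123);


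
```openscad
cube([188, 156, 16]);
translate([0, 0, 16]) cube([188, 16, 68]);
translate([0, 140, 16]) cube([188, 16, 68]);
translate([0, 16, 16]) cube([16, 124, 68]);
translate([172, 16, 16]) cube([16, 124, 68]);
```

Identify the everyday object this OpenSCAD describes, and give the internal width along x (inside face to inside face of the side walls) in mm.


An open box. The internal width is 156 mm.

A 188×156 base slab with four walls standing on it — an open box. The base is 188 mm wide and the walls are 16 mm thick, so the internal width is 188 − 2 × 16 = 156 mm.


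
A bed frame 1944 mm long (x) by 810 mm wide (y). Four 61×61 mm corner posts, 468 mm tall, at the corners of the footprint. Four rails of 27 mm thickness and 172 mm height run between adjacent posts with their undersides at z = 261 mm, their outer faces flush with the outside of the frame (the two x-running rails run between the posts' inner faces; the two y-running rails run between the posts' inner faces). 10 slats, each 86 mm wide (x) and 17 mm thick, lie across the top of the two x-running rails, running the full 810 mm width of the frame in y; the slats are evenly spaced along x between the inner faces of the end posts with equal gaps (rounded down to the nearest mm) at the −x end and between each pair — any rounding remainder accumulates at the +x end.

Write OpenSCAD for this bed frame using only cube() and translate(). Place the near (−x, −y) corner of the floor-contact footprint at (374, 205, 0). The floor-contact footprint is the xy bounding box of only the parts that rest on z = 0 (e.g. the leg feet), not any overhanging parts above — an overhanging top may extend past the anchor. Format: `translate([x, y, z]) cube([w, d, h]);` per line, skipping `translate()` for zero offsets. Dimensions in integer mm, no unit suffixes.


translate([374, 205, 0]) cube([61, 61, 468]);
translate([374, 954, 0]) cube([61, 61, 468]);
translate([2257, 205, 0]) cube([61, 61, 468]);
translate([2257, 954, 0]) cube([61, 61, 468]);
translate([435, 205, 261]) cube([1822, 27, 172]);
translate([435, 988, 261]) cube([1822, 27, 172]);
translate([374, 266, 261]) cube([27, 688, 172]);
translate([2291, 266, 261]) cube([27, 688, 172]);
translate([522, 205, 433]) cube([86, 810, 17]);
translate([695, 205, 433]) cube([86, 810, 17]);
translate([868, 205, 433]) cube([86, 810, 17]);
translate([1041, 205, 433]) cube([86, 810, 17]);
translate([1214, 205, 433]) cube([86, 810, 17]);
translate([1387, 205, 433]) cube([86, 810, 17]);
translate([1560, 205, 433]) cube([86, 810, 17]);
translate([1733, 205, 433]) cube([86, 810, 17]);
translate([1906, 205, 433]) cube([86, 810, 17]);
translate([2079, 205, 433]) cube([86, 810, 17]);


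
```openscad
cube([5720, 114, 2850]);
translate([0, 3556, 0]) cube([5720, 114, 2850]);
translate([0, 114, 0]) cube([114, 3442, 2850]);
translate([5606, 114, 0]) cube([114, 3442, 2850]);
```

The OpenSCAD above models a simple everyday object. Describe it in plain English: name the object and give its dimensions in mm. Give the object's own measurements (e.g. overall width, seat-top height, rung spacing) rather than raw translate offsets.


The wall frame of a small rectangular building: four walls, each 2850 mm tall and 114 mm thick, enclosing a footprint 5720 mm (x) by 3670 mm (y) outside-to-outside, with no floor or roof. The front and back walls (the −y and +y sides) span the full width; the two side walls fit between them.


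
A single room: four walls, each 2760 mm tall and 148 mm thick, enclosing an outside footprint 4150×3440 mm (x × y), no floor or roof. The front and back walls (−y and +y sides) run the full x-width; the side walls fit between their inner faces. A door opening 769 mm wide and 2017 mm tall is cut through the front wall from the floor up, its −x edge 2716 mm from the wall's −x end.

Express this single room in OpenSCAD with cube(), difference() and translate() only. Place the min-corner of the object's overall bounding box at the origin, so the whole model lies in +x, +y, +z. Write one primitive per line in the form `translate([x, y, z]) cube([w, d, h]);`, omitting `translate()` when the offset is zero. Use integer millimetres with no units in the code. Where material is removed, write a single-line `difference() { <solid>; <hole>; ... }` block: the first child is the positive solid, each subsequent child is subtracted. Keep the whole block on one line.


difference() { cube([4150, 148, 2760]); translate([2716, 0, 0]) cube([769, 148, 2017]); }
translate([0, 3292, 0]) cube([4150, 148, 2760]);
translate([0, 148, 0]) cube([148, 3144, 2760]);
translate([4002, 148, 0]) cube([148, 3144, 2760]);


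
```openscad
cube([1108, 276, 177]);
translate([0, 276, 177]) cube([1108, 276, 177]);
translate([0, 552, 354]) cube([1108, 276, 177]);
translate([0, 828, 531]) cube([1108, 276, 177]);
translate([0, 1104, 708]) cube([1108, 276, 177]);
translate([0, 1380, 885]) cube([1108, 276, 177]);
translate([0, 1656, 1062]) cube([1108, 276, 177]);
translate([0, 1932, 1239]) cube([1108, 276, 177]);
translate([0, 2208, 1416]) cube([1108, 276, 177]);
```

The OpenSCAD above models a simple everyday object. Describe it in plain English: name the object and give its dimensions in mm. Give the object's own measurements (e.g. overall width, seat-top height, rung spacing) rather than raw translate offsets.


A straight staircase of 9 solid steps. Each step is 1108 mm wide (x), 276 mm deep (y, the going) and 177 mm tall (the rise). The first step rests on the floor; each subsequent step sits one going further in +y and one rise higher in +z, directly behind and above the previous step with no overlap.


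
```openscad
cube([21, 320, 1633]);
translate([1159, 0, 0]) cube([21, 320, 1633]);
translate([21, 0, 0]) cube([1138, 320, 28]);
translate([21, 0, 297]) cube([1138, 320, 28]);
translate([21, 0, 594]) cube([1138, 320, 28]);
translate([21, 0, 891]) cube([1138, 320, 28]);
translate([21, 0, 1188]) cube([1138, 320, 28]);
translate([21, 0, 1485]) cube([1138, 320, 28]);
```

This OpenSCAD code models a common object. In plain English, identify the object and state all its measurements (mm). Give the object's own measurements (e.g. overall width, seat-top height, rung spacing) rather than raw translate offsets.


An open bookshelf. Two side panels, each 21 mm thick, 320 mm deep and 1633 mm tall, stand 1180 mm apart (outside-to-outside). Between them sit 6 shelves, each 28 mm thick and 320 mm deep, spanning the full gap between the sides. The bottom shelf rests on the floor (its underside at z = 0) and the clear gap between one shelf's top and the next shelf's underside is 269 mm.


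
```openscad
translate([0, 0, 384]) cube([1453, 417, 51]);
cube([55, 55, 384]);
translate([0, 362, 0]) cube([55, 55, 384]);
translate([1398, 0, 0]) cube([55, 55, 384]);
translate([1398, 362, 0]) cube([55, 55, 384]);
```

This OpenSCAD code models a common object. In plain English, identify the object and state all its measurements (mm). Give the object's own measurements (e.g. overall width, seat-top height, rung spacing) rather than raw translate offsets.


A bench: a 1453×417 mm seat slab, 51 mm thick, top at z = 435 mm, on four 55×55 mm square legs flush with the seat corners and standing on z = 0.


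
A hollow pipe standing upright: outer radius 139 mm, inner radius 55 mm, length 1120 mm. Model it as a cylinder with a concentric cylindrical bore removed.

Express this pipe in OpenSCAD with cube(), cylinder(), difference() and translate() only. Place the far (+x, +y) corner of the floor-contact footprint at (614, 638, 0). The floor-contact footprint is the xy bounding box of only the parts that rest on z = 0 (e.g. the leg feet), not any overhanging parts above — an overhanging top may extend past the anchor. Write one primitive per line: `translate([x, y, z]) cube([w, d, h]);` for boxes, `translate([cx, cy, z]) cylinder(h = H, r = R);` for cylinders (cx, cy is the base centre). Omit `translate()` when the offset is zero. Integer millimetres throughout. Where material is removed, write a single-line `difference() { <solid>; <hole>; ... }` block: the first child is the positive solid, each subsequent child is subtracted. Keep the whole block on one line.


difference() { translate([475, 499, 0]) cylinder(h = 1120, r = 139); translate([475, 499, 0]) cylinder(h = 1120, r = 55); }


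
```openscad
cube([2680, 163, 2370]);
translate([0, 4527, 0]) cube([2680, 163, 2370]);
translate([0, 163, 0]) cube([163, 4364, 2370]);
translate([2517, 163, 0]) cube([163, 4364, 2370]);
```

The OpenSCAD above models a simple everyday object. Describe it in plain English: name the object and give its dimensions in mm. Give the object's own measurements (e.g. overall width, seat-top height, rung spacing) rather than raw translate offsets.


The wall frame of a small rectangular building: four walls, each 2370 mm tall and 163 mm thick, enclosing a footprint 2680 mm (x) by 4690 mm (y) outside-to-outside, with no floor or roof. The front and back walls (the −y and +y sides) span the full width; the two side walls fit between them.


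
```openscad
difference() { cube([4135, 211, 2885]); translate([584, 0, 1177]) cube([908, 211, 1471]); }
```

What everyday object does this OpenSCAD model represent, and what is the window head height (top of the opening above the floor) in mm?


A wall with a window opening. The window head height is 2648 mm.

A wall with a rectangular opening subtracted — a window. Sill at z = 1177, opening 1471 mm tall, so the head is at 1177 + 1471 = 2648 mm.


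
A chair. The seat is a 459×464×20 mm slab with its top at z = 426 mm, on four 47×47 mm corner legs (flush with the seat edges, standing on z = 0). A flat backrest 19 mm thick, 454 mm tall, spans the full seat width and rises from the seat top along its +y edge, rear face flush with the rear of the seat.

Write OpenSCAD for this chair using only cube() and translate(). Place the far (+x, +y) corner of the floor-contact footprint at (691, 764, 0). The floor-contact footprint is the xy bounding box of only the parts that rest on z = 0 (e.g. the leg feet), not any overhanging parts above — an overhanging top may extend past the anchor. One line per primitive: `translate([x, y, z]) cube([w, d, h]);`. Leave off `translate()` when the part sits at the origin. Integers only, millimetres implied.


translate([232, 300, 406]) cube([459, 464, 20]);
translate([232, 300, 0]) cube([47, 47, 406]);
translate([644, 300, 0]) cube([47, 47, 406]);
translate([232, 717, 0]) cube([47, 47, 406]);
translate([644, 717, 0]) cube([47, 47, 406]);
translate([232, 745, 426]) cube([459, 19, 454]);


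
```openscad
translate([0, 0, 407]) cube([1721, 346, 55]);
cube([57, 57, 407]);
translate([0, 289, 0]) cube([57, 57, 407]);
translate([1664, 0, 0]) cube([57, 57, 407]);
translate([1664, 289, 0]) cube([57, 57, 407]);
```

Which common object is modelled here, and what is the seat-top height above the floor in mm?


A bench. The seat-top height is 462 mm.

A long slab on four corner posts — a bench. The slab sits at z = 407 with thickness 55, so the top is 407 + 55 = 462 mm.


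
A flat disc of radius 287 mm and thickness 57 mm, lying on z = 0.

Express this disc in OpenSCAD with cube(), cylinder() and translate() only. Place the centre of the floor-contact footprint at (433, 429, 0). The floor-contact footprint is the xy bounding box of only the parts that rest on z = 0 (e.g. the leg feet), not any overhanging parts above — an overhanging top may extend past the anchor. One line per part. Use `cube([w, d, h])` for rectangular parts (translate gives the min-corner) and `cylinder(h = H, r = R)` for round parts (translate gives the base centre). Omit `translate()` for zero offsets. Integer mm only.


translate([433, 429, 0]) cylinder(h = 57, r = 287);


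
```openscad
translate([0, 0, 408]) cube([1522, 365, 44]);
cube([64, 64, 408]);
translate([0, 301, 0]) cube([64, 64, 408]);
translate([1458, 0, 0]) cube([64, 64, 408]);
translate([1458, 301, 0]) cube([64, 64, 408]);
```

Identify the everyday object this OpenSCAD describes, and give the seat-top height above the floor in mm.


A bench. The seat-top height is 452 mm.

A long slab on four corner posts — a bench. The slab sits at z = 408 with thickness 44, so the top is 408 + 44 = 452 mm.


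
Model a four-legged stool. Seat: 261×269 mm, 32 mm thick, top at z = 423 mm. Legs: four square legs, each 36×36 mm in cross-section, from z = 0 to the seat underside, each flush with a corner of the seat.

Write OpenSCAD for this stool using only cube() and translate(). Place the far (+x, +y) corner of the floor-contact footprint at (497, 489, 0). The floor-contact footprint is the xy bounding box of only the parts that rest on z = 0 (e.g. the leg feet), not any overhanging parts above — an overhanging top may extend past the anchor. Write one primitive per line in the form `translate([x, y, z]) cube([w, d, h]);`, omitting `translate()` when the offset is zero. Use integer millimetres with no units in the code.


translate([236, 220, 391]) cube([261, 269, 32]);
translate([236, 220, 0]) cube([36, 36, 391]);
translate([461, 220, 0]) cube([36, 36, 391]);
translate([236, 453, 0]) cube([36, 36, 391]);
translate([461, 453, 0]) cube([36, 36, 391]);


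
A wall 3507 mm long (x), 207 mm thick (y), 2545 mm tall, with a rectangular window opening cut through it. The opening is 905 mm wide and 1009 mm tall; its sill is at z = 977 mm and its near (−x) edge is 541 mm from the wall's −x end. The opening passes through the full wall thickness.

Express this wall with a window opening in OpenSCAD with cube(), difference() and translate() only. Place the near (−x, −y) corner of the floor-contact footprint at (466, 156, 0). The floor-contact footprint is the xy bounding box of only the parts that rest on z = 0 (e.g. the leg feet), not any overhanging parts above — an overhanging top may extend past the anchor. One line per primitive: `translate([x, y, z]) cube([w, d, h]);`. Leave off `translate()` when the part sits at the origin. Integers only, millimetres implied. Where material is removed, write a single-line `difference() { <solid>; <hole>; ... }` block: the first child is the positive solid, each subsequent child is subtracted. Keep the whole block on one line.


difference() { translate([466, 156, 0]) cube([3507, 207, 2545]); translate([1007, 156, 977]) cube([905, 207, 1009]); }


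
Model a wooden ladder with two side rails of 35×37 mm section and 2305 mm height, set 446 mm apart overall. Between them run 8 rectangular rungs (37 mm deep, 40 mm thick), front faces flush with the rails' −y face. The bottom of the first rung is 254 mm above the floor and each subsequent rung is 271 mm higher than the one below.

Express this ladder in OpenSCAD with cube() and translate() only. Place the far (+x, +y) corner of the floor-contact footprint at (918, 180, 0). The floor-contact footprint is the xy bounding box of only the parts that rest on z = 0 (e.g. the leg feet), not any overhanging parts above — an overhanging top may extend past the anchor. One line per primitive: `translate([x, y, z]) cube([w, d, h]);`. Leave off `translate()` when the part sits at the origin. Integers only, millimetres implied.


translate([472, 143, 0]) cube([35, 37, 2305]);
translate([883, 143, 0]) cube([35, 37, 2305]);
translate([507, 143, 254]) cube([376, 37, 40]);
translate([507, 143, 525]) cube([376, 37, 40]);
translate([507, 143, 796]) cube([376, 37, 40]);
translate([507, 143, 1067]) cube([376, 37, 40]);
translate([507, 143, 1338]) cube([376, 37, 40]);
translate([507, 143, 1609]) cube([376, 37, 40]);
translate([507, 143, 1880]) cube([376, 37, 40]);
translate([507, 143, 2151]) cube([376, 37, 40]);


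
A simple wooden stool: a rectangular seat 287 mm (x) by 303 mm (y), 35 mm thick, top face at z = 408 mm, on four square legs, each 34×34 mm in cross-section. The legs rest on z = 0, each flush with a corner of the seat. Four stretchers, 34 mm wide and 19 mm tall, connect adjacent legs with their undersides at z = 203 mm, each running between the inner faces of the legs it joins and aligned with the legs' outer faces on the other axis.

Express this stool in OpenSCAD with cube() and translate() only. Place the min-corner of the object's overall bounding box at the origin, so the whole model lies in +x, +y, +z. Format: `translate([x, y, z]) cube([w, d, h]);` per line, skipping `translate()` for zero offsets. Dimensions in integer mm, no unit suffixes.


translate([0, 0, 373]) cube([287, 303, 35]);
cube([34, 34, 373]);
translate([253, 0, 0]) cube([34, 34, 373]);
translate([0, 269, 0]) cube([34, 34, 373]);
translate([253, 269, 0]) cube([34, 34, 373]);
translate([34, 0, 203]) cube([219, 34, 19]);
translate([34, 269, 203]) cube([219, 34, 19]);
translate([0, 34, 203]) cube([34, 235, 19]);
translate([253, 34, 203]) cube([34, 235, 19]);


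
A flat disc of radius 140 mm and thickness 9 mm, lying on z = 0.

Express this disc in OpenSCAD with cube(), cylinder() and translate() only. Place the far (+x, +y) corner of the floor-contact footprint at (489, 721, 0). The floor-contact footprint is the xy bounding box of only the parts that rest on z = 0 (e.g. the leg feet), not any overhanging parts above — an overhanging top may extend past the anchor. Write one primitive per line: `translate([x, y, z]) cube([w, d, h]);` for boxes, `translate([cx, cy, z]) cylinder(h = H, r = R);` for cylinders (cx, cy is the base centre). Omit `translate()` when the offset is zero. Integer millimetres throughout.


translate([349, 581, 0]) cylinder(h = 9, r = 140);


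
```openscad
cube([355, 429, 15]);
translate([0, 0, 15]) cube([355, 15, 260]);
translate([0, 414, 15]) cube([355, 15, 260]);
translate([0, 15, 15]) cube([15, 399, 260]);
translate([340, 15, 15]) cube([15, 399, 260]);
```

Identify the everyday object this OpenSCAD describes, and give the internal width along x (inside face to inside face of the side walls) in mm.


An open box. The internal width is 325 mm.

A 355×429 base slab with four walls standing on it — an open box. The base is 355 mm wide and the walls are 15 mm thick, so the internal width is 355 − 2 × 15 = 325 mm.


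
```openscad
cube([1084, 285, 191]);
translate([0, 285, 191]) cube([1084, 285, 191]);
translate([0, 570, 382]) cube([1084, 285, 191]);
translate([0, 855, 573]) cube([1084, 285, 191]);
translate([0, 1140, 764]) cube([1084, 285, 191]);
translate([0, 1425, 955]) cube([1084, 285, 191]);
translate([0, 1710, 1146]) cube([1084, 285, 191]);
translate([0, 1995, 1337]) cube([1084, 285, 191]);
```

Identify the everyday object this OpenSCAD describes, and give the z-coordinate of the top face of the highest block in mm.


A staircase. The total rise is 1528 mm.

8 identical blocks, each offset up and back from the previous — a staircase. Each step is 191 mm tall and there are 8 of them, so the total rise is 8 × 191 = 1528 mm.


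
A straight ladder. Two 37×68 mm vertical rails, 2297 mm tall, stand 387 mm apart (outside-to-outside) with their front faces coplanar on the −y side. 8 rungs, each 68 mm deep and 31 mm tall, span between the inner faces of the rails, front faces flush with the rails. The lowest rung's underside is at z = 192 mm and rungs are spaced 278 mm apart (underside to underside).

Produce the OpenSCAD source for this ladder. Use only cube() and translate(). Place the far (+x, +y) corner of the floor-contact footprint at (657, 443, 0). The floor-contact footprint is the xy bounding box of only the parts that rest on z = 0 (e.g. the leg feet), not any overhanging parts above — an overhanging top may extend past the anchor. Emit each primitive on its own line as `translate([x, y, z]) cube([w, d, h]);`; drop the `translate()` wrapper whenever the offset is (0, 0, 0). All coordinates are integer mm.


// rung span = 387 - 2*37 = 313
// rung[k] z = 192 + k*278
translate([270, 375, 0]) cube([37, 68, 2297]);
translate([620, 375, 0]) cube([37, 68, 2297]);
translate([307, 375, 192]) cube([313, 68, 31]);
translate([307, 375, 470]) cube([313, 68, 31]);
translate([307, 375, 748]) cube([313, 68, 31]);
translate([307, 375, 1026]) cube([313, 68, 31]);
translate([307, 375, 1304]) cube([313, 68, 31]);
translate([307, 375, 1582]) cube([313, 68, 31]);
translate([307, 375, 1860]) cube([313, 68, 31]);
translate([307, 375, 2138]) cube([313, 68, 31]);


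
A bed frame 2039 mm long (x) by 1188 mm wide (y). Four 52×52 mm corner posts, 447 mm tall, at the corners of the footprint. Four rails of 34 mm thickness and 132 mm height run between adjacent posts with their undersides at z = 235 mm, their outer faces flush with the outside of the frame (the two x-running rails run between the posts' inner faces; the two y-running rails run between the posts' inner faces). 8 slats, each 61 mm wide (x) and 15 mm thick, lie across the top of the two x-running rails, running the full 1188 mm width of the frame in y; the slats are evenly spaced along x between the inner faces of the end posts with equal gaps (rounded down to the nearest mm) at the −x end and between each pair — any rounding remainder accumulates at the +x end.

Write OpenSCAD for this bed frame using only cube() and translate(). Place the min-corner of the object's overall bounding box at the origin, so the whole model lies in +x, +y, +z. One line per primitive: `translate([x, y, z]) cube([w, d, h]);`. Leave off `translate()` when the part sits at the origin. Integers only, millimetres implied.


// slat z = rail_z + rail_h = 235 + 132 = 367
// slat gap = ⌊(1935 − 8·61) / 9⌋ = 160
cube([52, 52, 447]);
translate([0, 1136, 0]) cube([52, 52, 447]);
translate([1987, 0, 0]) cube([52, 52, 447]);
translate([1987, 1136, 0]) cube([52, 52, 447]);
translate([52, 0, 235]) cube([1935, 34, 132]);
translate([52, 1154, 235]) cube([1935, 34, 132]);
translate([0, 52, 235]) cube([34, 1084, 132]);
translate([2005, 52, 235]) cube([34, 1084, 132]);
translate([212, 0, 367]) cube([61, 1188, 15]);
translate([433, 0, 367]) cube([61, 1188, 15]);
translate([654, 0, 367]) cube([61, 1188, 15]);
translate([875, 0, 367]) cube([61, 1188, 15]);
translate([1096, 0, 367]) cube([61, 1188, 15]);
translate([1317, 0, 367]) cube([61, 1188, 15]);
translate([1538, 0, 367]) cube([61, 1188, 15]);
translate([1759, 0, 367]) cube([61, 1188, 15]);


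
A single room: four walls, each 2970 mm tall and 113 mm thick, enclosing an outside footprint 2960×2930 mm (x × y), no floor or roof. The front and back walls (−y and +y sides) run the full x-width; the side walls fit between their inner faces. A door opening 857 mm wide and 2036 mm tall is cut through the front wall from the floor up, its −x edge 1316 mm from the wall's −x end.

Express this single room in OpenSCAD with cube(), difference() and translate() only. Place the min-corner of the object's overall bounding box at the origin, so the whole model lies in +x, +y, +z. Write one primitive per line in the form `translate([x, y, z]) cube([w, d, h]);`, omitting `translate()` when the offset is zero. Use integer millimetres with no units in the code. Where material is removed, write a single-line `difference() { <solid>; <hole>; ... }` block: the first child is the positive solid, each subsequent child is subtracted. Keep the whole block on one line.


difference() { cube([2960, 113, 2970]); translate([1316, 0, 0]) cube([857, 113, 2036]); }
translate([0, 2817, 0]) cube([2960, 113, 2970]);
translate([0, 113, 0]) cube([113, 2704, 2970]);
translate([2847, 113, 0]) cube([113, 2704, 2970]);
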